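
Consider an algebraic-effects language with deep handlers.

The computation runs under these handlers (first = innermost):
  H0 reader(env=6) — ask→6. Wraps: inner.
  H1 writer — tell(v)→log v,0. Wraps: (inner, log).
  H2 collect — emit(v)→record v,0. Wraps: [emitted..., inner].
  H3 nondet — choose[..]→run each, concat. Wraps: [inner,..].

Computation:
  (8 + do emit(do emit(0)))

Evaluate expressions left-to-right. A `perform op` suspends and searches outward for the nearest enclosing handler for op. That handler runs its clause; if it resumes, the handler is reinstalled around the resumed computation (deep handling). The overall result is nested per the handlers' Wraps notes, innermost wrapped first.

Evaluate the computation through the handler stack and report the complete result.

Answer: [[0, 0, (8, ())]]

Working:
emit(0) @ H2 ⇒ out+=0
emit(0) @ H2 ⇒ out+=0
H0 returns 8
H1 returns (8, ())
H2 returns [0, 0, (8, ())]
H3 returns [[0, 0, (8, ())]]
= [[0, 0, (8, ())]]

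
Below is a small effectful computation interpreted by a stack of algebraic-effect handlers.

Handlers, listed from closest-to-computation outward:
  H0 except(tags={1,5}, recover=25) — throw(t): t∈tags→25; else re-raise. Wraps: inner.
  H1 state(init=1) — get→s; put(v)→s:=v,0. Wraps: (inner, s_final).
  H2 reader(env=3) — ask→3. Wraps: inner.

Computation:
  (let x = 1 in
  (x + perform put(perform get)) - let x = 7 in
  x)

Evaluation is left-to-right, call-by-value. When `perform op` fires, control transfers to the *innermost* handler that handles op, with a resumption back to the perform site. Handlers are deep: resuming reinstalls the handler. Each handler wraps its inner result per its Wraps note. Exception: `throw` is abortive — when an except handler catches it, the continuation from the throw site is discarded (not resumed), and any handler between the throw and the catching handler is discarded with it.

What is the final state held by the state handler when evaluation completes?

Evaluation trace:
get @ H1 ⇒ 1
put(1) @ H1 ⇒ s:=1
H0 returns -6
H1 returns (-6, 1)
H2 returns (-6, 1)
= (-6, 1)

Answer: 1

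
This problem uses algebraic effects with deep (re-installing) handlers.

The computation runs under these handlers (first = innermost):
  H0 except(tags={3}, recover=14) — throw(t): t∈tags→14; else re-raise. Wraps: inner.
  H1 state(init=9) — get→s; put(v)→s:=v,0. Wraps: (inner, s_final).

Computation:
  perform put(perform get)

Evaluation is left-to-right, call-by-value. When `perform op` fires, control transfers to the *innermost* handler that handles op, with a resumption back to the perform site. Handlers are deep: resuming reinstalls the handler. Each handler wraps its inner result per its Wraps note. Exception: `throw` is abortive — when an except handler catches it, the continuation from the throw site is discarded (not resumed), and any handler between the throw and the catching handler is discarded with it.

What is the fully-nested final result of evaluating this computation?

Answer: (0, 9)

Working:
get @ H1 ⇒ 9
put(9) @ H1 ⇒ s:=9
H0 returns 0
H1 returns (0, 9)
= (0, 9)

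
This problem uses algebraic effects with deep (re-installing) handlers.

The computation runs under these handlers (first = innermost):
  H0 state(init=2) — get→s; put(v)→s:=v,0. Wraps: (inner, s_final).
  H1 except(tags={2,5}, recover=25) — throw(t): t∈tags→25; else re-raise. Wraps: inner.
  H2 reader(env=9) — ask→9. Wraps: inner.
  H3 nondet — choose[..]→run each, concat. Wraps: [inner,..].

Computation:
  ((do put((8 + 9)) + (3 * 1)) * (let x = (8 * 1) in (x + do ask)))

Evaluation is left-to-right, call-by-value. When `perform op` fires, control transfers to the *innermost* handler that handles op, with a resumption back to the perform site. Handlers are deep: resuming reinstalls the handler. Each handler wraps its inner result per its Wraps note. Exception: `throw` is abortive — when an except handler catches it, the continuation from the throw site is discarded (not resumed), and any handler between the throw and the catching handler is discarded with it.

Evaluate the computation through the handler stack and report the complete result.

Answer: [(51, 17)]

Evaluation trace:
put(17) @ H0 ⇒ s:=17
ask @ H2 ⇒ 9
H0 returns (51, 17)
H1 returns (51, 17)
H2 returns (51, 17)
H3 returns [(51, 17)]
= [(51, 17)]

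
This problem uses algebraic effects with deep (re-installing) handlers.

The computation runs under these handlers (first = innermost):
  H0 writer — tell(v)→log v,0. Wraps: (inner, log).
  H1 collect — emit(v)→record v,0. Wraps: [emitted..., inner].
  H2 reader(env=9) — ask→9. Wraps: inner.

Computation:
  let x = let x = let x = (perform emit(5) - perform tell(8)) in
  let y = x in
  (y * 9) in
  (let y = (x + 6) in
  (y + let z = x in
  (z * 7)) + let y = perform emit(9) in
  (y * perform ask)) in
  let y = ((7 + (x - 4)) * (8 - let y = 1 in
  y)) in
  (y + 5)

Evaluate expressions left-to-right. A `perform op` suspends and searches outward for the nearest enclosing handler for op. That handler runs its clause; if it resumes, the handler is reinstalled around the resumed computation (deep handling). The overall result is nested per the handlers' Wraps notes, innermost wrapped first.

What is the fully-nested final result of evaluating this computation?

Working:
emit(5) @ H1 ⇒ out+=5
tell(8) @ H0 ⇒ log+=8
emit(9) @ H1 ⇒ out+=9
ask @ H2 ⇒ 9
H0 returns (68, (8))
H1 returns [5, 9, (68, (8))]
H2 returns [5, 9, (68, (8))]
= [5, 9, (68, (8))]

Answer: [5, 9, (68, (8))]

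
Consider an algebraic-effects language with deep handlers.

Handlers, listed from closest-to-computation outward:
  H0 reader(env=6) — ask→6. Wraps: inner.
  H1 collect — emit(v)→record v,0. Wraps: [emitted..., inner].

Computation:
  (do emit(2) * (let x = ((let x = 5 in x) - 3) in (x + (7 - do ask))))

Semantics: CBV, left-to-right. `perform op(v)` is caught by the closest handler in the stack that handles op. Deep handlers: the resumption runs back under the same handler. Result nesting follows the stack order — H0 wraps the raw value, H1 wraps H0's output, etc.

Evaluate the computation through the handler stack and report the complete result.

Answer: [2, 0]

Working:
emit(2) @ H1 ⇒ out+=2
ask @ H0 ⇒ 6
H0 returns 0
H1 returns [2, 0]
= [2, 0]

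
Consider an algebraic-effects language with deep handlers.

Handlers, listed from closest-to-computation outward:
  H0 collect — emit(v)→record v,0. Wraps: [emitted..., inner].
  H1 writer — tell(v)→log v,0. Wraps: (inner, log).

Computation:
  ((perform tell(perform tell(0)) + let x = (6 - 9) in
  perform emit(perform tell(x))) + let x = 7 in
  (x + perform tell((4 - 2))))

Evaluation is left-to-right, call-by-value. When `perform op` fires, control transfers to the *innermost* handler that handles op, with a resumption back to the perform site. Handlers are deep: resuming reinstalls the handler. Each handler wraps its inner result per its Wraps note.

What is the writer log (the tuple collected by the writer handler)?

Answer: (0, 0, -3, 2)

Evaluation trace:
tell(0) @ H1 ⇒ log+=0
tell(0) @ H1 ⇒ log+=0
tell(-3) @ H1 ⇒ log+=-3
emit(0) @ H0 ⇒ out+=0
tell(2) @ H1 ⇒ log+=2
H0 returns [0, 7]
H1 returns ([0, 7], (0, 0, -3, 2))
= ([0, 7], (0, 0, -3, 2))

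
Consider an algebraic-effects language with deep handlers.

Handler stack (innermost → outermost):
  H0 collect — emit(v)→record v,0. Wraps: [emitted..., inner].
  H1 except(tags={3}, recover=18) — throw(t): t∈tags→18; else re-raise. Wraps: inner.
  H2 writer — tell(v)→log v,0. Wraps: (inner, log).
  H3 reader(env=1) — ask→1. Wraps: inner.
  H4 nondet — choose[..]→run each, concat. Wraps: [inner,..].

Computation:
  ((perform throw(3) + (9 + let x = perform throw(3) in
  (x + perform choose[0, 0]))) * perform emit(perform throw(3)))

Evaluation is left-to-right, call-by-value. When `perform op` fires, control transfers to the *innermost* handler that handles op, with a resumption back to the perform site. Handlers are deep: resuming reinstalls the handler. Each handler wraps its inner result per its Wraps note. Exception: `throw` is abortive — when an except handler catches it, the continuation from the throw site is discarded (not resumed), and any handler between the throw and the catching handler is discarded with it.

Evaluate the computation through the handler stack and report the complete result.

Answer: [(18, ())]

Evaluation trace:
throw(3) @ H1 caught ⇒ 18
H2 returns (18, ())
H3 returns (18, ())
H4 returns [(18, ())]
= [(18, ())]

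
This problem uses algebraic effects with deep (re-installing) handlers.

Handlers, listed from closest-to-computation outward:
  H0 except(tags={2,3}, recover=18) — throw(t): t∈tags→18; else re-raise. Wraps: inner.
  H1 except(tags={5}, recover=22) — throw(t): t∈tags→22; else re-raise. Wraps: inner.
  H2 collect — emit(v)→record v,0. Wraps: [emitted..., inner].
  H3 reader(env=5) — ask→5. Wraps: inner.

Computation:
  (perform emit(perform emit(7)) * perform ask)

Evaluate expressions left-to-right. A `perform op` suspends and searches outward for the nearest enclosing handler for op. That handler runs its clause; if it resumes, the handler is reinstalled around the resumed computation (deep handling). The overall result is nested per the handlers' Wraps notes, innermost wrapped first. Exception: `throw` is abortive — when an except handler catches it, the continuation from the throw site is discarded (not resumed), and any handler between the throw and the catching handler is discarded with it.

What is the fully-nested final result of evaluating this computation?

Evaluation trace:
emit(7) @ H2 ⇒ out+=7
emit(0) @ H2 ⇒ out+=0
ask @ H3 ⇒ 5
H0 returns 0
H1 returns 0
H2 returns [7, 0, 0]
H3 returns [7, 0, 0]
= [7, 0, 0]

Answer: [7, 0, 0]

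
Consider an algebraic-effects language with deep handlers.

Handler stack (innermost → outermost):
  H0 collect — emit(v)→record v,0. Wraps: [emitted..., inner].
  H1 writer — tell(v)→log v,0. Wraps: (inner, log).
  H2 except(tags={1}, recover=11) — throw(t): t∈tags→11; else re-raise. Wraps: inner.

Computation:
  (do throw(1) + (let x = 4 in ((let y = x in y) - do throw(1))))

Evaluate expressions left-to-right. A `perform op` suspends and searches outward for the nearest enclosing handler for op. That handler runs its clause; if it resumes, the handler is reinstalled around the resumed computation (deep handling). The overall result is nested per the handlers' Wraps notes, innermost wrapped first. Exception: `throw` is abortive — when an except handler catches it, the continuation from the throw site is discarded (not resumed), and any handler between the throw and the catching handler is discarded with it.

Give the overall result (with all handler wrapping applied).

Answer: 11

Working:
throw(1) @ H2 caught ⇒ 11
= 11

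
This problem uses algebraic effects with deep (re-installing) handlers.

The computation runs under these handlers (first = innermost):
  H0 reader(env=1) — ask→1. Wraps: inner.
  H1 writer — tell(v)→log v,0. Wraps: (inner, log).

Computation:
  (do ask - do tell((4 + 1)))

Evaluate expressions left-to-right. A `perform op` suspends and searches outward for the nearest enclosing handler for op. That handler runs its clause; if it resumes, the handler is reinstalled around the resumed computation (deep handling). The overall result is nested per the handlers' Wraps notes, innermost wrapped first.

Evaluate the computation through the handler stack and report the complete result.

Working:
ask @ H0 ⇒ 1
tell(5) @ H1 ⇒ log+=5
H0 returns 1
H1 returns (1, (5))
= (1, (5))

Answer: (1, (5))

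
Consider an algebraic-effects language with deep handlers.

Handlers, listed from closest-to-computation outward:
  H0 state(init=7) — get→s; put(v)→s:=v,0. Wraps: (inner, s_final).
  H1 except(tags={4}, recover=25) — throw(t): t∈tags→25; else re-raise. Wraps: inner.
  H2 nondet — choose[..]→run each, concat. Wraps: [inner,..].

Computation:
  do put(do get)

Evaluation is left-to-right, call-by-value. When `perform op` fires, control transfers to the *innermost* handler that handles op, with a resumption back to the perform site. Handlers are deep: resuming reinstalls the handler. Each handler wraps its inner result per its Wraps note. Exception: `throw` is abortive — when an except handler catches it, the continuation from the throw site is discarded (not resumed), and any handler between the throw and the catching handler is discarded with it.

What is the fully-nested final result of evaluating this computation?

Evaluation trace:
get @ H0 ⇒ 7
put(7) @ H0 ⇒ s:=7
H0 returns (0, 7)
H1 returns (0, 7)
H2 returns [(0, 7)]
= [(0, 7)]

Answer: [(0, 7)]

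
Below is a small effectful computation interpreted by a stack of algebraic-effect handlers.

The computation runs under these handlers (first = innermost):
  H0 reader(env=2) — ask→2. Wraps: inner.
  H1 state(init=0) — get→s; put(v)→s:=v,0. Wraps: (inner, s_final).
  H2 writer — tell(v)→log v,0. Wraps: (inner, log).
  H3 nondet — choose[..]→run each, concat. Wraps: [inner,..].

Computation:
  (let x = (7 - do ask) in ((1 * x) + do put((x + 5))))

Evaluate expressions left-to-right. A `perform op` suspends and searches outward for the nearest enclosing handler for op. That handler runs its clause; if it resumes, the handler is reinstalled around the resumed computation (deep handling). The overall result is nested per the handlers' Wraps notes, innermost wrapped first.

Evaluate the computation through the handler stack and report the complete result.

Working:
ask @ H0 ⇒ 2
put(10) @ H1 ⇒ s:=10
H0 returns 5
H1 returns (5, 10)
H2 returns ((5, 10), ())
H3 returns [((5, 10), ())]
= [((5, 10), ())]

Answer: [((5, 10), ())]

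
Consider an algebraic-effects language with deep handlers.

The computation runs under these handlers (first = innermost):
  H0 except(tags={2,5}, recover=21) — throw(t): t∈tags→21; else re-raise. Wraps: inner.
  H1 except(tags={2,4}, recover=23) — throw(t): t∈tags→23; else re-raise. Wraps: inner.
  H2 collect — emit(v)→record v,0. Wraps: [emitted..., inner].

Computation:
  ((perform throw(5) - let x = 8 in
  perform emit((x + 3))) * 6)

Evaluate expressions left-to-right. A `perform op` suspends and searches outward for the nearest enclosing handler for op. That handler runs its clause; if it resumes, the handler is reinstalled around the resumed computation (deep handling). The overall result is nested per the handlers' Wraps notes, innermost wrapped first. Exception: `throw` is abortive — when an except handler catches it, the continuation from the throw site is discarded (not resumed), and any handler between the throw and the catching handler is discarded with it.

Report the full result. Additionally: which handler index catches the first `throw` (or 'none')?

Working:
throw(5) @ H0 caught ⇒ 21
H1 returns 21
H2 returns [21]
= [21]

Answer: [21] ; first throw caught by: H0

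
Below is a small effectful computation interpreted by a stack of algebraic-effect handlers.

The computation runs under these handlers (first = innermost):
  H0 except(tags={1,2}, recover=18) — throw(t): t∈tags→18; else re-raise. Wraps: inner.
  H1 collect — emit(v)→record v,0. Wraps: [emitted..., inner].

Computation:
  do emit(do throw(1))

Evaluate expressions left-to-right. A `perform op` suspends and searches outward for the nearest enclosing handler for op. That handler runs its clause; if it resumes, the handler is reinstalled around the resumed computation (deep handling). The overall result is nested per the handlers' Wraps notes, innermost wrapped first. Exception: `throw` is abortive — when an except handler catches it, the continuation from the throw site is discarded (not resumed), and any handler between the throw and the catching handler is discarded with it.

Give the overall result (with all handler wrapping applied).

Evaluation trace:
throw(1) @ H0 caught ⇒ 18
H1 returns [18]
= [18]

Answer: [18]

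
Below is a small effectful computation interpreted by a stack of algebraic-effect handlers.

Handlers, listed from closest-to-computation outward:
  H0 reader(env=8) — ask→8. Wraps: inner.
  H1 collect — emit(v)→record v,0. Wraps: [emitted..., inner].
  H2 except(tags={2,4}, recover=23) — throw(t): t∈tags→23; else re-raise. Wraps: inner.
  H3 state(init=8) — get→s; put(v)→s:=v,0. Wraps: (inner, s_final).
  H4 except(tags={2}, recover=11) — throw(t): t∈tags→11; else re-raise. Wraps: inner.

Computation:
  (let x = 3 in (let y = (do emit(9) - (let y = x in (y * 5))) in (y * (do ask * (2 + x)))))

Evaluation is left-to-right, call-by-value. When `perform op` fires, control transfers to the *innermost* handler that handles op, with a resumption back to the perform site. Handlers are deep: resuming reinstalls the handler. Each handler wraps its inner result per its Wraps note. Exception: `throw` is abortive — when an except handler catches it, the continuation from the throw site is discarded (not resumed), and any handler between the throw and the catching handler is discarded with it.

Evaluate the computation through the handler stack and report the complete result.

Working:
emit(9) @ H1 ⇒ out+=9
ask @ H0 ⇒ 8
H0 returns -600
H1 returns [9, -600]
H2 returns [9, -600]
H3 returns ([9, -600], 8)
H4 returns ([9, -600], 8)
= ([9, -600], 8)

Answer: ([9, -600], 8)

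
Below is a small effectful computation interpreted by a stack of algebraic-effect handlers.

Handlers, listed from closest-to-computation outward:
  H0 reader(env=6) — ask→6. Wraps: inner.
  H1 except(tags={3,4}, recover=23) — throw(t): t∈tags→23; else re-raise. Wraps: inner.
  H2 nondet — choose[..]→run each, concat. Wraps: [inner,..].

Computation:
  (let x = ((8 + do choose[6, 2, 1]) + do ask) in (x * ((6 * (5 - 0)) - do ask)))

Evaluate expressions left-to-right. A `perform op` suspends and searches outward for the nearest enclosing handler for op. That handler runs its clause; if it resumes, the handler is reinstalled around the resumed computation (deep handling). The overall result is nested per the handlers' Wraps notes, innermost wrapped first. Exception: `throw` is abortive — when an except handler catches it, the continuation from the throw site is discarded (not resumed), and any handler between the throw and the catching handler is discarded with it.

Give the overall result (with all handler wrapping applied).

Evaluation trace:
choose[6, 2, 1] @ H2
  branch[0] choose=6:
    ask @ H0 ⇒ 6
    ask @ H0 ⇒ 6
    H0 returns 480
    H1 returns 480
    H2 returns [480]
  branch[1] choose=2:
    ask @ H0 ⇒ 6
    ask @ H0 ⇒ 6
    H0 returns 384
    H1 returns 384
    H2 returns [384]
  branch[2] choose=1:
    ask @ H0 ⇒ 6
    ask @ H0 ⇒ 6
    H0 returns 360
    H1 returns 360
    H2 returns [360]
= [480, 384, 360]

Answer: [480, 384, 360]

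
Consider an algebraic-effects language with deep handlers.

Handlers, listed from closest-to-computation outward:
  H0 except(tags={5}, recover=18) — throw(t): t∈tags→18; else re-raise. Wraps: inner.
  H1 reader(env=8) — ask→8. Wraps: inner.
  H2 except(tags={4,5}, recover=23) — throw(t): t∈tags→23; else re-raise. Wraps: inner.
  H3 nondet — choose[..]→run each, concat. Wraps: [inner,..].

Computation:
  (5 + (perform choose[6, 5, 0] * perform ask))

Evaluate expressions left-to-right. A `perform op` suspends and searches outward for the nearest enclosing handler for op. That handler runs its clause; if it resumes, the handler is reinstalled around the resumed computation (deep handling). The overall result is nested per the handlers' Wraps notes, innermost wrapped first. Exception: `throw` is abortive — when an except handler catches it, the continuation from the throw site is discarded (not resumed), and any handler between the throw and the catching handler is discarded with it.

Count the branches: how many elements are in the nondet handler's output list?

Step-by-step:
choose[6, 5, 0] @ H3
  branch[0] choose=6:
    ask @ H1 ⇒ 8
    H0 returns 53
    H1 returns 53
    H2 returns 53
    H3 returns [53]
  branch[1] choose=5:
    ask @ H1 ⇒ 8
    H0 returns 45
    H1 returns 45
    H2 returns 45
    H3 returns [45]
  branch[2] choose=0:
    ask @ H1 ⇒ 8
    H0 returns 5
    H1 returns 5
    H2 returns 5
    H3 returns [5]
= [53, 45, 5]

Answer: 3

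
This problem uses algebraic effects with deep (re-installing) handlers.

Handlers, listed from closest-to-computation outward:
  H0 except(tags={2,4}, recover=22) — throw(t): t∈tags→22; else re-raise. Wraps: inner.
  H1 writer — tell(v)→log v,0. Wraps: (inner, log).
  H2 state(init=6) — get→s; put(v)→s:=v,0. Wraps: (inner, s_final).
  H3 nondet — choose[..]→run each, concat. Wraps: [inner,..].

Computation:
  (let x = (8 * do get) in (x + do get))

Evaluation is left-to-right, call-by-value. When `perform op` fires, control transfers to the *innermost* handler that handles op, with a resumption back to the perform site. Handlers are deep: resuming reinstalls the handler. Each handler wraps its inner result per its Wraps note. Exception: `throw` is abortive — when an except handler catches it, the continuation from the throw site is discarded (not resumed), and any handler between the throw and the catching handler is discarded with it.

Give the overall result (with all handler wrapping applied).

Answer: [((54, ()), 6)]

Step-by-step:
get @ H2 ⇒ 6
get @ H2 ⇒ 6
H0 returns 54
H1 returns (54, ())
H2 returns ((54, ()), 6)
H3 returns [((54, ()), 6)]
= [((54, ()), 6)]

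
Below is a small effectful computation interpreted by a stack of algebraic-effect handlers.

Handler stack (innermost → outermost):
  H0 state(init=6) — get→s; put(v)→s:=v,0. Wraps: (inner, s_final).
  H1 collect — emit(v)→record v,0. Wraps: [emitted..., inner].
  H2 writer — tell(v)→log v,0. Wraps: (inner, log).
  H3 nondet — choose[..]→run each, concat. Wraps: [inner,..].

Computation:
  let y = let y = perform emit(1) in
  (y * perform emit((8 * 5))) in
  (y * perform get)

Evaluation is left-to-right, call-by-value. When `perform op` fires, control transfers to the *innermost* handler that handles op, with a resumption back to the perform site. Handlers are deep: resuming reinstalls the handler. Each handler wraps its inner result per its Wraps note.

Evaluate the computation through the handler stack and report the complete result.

Evaluation trace:
emit(1) @ H1 ⇒ out+=1
emit(40) @ H1 ⇒ out+=40
get @ H0 ⇒ 6
H0 returns (0, 6)
H1 returns [1, 40, (0, 6)]
H2 returns ([1, 40, (0, 6)], ())
H3 returns [([1, 40, (0, 6)], ())]
= [([1, 40, (0, 6)], ())]

Answer: [([1, 40, (0, 6)], ())]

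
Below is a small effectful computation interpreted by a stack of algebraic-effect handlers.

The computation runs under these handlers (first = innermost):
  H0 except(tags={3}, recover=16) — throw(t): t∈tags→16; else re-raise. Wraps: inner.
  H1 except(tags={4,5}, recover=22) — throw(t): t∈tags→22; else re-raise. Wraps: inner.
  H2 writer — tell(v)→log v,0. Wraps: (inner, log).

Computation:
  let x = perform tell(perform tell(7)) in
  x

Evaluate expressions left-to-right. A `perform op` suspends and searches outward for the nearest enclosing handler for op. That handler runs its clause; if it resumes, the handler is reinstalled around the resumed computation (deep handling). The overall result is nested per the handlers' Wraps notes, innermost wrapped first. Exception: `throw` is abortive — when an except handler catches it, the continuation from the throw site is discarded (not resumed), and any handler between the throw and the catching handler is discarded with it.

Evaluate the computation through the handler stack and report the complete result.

Working:
tell(7) @ H2 ⇒ log+=7
tell(0) @ H2 ⇒ log+=0
H0 returns 0
H1 returns 0
H2 returns (0, (7, 0))
= (0, (7, 0))

Answer: (0, (7, 0))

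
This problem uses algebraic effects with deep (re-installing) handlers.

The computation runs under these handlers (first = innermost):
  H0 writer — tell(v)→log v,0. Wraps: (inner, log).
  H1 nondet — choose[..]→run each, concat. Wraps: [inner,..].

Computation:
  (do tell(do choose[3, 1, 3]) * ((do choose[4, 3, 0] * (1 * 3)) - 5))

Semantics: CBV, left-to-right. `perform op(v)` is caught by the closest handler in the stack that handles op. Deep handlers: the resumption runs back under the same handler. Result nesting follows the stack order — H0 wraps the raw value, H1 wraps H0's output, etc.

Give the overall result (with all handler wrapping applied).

Working:
choose[3, 1, 3] @ H1
  branch[0] choose=3:
    tell(3) @ H0 ⇒ log+=3
    choose[4, 3, 0] @ H1
      branch[0] choose=4:
        H0 returns (0, (3))
        H1 returns [(0, (3))]
      branch[1] choose=3:
        H0 returns (0, (3))
        H1 returns [(0, (3))]
      branch[2] choose=0:
        H0 returns (0, (3))
        H1 returns [(0, (3))]
  branch[1] choose=1:
    tell(1) @ H0 ⇒ log+=1
    choose[4, 3, 0] @ H1
      branch[0] choose=4:
        H0 returns (0, (1))
        H1 returns [(0, (1))]
      branch[1] choose=3:
        H0 returns (0, (1))
        H1 returns [(0, (1))]
      branch[2] choose=0:
        H0 returns (0, (1))
        H1 returns [(0, (1))]
  branch[2] choose=3:
    tell(3) @ H0 ⇒ log+=3
    choose[4, 3, 0] @ H1
      branch[0] choose=4:
        H0 returns (0, (3))
        H1 returns [(0, (3))]
      branch[1] choose=3:
        H0 returns (0, (3))
        H1 returns [(0, (3))]
      branch[2] choose=0:
        H0 returns (0, (3))
        H1 returns [(0, (3))]
= [(0, (3)), (0, (3)), (0, (3)), (0, (1)), (0, (1)), (0, (1)), (0, (3)), (0, (3)), (0, (3))]

Answer: [(0, (3)), (0, (3)), (0, (3)), (0, (1)), (0, (1)), (0, (1)), (0, (3)), (0, (3)), (0, (3))]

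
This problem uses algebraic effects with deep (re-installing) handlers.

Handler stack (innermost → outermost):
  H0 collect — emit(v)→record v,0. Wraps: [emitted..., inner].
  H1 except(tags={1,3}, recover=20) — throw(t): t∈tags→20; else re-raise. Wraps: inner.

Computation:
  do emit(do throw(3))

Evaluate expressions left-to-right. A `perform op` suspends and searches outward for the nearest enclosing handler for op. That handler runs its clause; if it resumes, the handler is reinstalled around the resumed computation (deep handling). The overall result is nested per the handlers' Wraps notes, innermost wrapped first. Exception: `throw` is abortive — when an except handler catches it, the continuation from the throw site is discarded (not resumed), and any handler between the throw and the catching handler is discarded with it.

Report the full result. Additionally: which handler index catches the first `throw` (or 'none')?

Answer: 20 ; first throw caught by: H1

Step-by-step:
throw(3) @ H1 caught ⇒ 20
= 20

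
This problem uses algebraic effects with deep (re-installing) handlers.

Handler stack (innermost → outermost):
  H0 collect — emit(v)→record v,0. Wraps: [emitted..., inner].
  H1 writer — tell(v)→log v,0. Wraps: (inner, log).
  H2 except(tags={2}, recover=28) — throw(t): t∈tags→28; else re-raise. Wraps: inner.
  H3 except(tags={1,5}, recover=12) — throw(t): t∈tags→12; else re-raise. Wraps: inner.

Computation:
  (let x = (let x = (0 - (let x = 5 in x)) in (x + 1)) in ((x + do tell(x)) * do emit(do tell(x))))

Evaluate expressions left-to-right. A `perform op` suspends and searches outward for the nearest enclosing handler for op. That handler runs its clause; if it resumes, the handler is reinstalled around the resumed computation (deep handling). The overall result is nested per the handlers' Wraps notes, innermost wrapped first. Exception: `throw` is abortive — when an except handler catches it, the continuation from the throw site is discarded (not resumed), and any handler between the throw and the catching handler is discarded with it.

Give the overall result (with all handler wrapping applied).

Answer: ([0, 0], (-4, -4))

Step-by-step:
tell(-4) @ H1 ⇒ log+=-4
tell(-4) @ H1 ⇒ log+=-4
emit(0) @ H0 ⇒ out+=0
H0 returns [0, 0]
H1 returns ([0, 0], (-4, -4))
H2 returns ([0, 0], (-4, -4))
H3 returns ([0, 0], (-4, -4))
= ([0, 0], (-4, -4))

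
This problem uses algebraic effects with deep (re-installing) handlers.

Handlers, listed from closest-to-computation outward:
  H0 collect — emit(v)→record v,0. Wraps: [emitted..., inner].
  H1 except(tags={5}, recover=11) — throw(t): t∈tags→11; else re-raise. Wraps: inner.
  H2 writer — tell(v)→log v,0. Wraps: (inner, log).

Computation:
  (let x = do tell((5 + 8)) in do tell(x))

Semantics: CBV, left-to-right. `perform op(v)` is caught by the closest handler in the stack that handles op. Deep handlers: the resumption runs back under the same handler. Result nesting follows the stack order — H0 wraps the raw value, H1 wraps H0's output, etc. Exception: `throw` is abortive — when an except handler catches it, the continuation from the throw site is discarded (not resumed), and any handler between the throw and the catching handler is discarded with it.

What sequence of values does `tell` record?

Step-by-step:
tell(13) @ H2 ⇒ log+=13
tell(0) @ H2 ⇒ log+=0
H0 returns [0]
H1 returns [0]
H2 returns ([0], (13, 0))
= ([0], (13, 0))

Answer: (13, 0)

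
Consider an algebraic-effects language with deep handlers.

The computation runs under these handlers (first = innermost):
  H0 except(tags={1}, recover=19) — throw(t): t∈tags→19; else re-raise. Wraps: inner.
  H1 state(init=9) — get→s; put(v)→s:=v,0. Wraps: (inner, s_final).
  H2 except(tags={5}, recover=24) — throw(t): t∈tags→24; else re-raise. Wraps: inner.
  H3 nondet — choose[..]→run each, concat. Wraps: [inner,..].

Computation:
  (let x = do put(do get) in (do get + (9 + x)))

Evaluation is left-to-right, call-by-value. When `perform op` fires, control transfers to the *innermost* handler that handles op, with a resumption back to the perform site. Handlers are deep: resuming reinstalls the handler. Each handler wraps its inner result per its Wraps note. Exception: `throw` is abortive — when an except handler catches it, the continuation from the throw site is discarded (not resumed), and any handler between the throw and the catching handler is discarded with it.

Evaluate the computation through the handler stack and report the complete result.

Answer: [(18, 9)]

Evaluation trace:
get @ H1 ⇒ 9
put(9) @ H1 ⇒ s:=9
get @ H1 ⇒ 9
H0 returns 18
H1 returns (18, 9)
H2 returns (18, 9)
H3 returns [(18, 9)]
= [(18, 9)]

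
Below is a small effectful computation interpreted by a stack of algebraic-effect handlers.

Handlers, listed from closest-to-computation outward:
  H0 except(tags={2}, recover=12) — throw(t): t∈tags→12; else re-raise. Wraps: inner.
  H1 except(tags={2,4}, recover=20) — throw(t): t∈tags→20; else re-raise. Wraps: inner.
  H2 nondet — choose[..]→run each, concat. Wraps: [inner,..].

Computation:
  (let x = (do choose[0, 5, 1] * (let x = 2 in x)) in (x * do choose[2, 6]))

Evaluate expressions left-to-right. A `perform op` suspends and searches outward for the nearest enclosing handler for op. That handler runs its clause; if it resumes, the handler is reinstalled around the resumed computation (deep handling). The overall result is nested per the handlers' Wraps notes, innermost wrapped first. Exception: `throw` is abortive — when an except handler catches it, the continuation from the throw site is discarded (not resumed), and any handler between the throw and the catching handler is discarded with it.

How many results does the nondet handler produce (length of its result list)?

Working:
choose[0, 5, 1] @ H2
  branch[0] choose=0:
    choose[2, 6] @ H2
      branch[0] choose=2:
        H0 returns 0
        H1 returns 0
        H2 returns [0]
      branch[1] choose=6:
        H0 returns 0
        H1 returns 0
        H2 returns [0]
  branch[1] choose=5:
    choose[2, 6] @ H2
      branch[0] choose=2:
        H0 returns 20
        H1 returns 20
        H2 returns [20]
      branch[1] choose=6:
        H0 returns 60
        H1 returns 60
        H2 returns [60]
  branch[2] choose=1:
    choose[2, 6] @ H2
      branch[0] choose=2:
        H0 returns 4
        H1 returns 4
        H2 returns [4]
      branch[1] choose=6:
        H0 returns 12
        H1 returns 12
        H2 returns [12]
= [0, 0, 20, 60, 4, 12]

Answer: 6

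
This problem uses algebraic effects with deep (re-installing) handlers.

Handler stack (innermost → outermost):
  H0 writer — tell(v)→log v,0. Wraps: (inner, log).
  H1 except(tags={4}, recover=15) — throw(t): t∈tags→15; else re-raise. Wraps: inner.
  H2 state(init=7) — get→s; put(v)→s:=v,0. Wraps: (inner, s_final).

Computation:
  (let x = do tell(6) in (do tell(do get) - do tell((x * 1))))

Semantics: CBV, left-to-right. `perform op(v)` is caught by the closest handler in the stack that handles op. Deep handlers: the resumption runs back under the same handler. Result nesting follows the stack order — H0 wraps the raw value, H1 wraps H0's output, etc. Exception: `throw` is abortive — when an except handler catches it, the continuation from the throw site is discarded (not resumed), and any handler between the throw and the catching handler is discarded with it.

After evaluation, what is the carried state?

Working:
tell(6) @ H0 ⇒ log+=6
get @ H2 ⇒ 7
tell(7) @ H0 ⇒ log+=7
tell(0) @ H0 ⇒ log+=0
H0 returns (0, (6, 7, 0))
H1 returns (0, (6, 7, 0))
H2 returns ((0, (6, 7, 0)), 7)
= ((0, (6, 7, 0)), 7)

Answer: 7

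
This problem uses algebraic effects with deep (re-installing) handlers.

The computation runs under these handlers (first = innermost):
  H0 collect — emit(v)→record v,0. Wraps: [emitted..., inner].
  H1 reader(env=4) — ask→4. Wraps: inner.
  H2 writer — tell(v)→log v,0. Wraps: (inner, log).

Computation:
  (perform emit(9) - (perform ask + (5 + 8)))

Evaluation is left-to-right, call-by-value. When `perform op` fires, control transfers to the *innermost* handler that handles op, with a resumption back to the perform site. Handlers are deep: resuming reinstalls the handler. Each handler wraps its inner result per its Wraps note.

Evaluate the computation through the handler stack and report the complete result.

Answer: ([9, -17], ())

Working:
emit(9) @ H0 ⇒ out+=9
ask @ H1 ⇒ 4
H0 returns [9, -17]
H1 returns [9, -17]
H2 returns ([9, -17], ())
= ([9, -17], ())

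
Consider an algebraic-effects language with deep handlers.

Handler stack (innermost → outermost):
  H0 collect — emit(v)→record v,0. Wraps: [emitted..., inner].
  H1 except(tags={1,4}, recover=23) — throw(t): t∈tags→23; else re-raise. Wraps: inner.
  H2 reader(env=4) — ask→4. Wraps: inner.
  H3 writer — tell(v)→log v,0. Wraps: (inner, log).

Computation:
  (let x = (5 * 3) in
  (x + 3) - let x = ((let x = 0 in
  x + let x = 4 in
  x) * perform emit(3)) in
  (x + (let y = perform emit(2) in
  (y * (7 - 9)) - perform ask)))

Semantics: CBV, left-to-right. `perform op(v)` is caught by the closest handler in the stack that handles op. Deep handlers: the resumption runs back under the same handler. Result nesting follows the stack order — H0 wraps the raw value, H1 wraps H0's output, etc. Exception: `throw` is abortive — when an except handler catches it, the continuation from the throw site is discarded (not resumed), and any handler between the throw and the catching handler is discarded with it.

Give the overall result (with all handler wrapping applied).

Step-by-step:
emit(3) @ H0 ⇒ out+=3
emit(2) @ H0 ⇒ out+=2
ask @ H2 ⇒ 4
H0 returns [3, 2, 22]
H1 returns [3, 2, 22]
H2 returns [3, 2, 22]
H3 returns ([3, 2, 22], ())
= ([3, 2, 22], ())

Answer: ([3, 2, 22], ())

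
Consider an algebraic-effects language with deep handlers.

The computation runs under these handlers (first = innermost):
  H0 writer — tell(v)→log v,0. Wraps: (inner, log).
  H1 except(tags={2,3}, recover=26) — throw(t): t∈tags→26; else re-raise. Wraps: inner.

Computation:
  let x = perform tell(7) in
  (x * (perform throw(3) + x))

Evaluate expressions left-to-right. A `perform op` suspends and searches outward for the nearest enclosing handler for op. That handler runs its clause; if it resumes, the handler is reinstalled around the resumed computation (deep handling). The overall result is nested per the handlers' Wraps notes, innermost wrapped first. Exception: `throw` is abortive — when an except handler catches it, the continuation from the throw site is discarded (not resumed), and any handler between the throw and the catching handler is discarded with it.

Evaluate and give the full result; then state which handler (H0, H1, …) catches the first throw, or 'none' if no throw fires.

Answer: 26 ; first throw caught by: H1

Working:
tell(7) @ H0 ⇒ log+=7
throw(3) @ H1 caught ⇒ 26
= 26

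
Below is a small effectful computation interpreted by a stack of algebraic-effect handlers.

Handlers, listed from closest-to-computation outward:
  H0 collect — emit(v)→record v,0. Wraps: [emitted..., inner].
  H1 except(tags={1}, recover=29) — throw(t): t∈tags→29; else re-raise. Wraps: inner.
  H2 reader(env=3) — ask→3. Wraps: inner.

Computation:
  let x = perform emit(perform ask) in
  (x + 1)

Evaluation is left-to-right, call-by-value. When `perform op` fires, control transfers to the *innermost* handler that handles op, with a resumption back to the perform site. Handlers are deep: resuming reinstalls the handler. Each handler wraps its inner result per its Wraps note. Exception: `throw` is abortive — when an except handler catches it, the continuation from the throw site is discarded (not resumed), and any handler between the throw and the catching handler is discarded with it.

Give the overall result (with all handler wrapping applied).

Step-by-step:
ask @ H2 ⇒ 3
emit(3) @ H0 ⇒ out+=3
H0 returns [3, 1]
H1 returns [3, 1]
H2 returns [3, 1]
= [3, 1]

Answer: [3, 1]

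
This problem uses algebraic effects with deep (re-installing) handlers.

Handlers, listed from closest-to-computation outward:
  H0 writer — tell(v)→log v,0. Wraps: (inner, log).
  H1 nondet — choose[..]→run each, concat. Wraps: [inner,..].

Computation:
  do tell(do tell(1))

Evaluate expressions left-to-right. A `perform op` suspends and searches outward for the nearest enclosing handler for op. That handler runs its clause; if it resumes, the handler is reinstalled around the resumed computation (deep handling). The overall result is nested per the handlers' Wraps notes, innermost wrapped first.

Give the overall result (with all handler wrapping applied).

Evaluation trace:
tell(1) @ H0 ⇒ log+=1
tell(0) @ H0 ⇒ log+=0
H0 returns (0, (1, 0))
H1 returns [(0, (1, 0))]
= [(0, (1, 0))]

Answer: [(0, (1, 0))]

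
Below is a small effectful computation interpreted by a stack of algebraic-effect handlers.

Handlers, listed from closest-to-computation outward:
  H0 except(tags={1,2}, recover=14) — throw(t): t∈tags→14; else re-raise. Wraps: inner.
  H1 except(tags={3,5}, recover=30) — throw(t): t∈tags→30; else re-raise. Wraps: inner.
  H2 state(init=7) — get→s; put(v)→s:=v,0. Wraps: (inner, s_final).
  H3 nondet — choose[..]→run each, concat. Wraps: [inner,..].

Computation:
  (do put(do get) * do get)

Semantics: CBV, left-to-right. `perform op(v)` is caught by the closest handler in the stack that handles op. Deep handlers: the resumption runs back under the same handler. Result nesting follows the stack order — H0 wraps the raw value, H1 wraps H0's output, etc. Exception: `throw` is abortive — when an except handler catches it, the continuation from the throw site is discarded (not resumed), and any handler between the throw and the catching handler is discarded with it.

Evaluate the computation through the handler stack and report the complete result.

Answer: [(0, 7)]

Evaluation trace:
get @ H2 ⇒ 7
put(7) @ H2 ⇒ s:=7
get @ H2 ⇒ 7
H0 returns 0
H1 returns 0
H2 returns (0, 7)
H3 returns [(0, 7)]
= [(0, 7)]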